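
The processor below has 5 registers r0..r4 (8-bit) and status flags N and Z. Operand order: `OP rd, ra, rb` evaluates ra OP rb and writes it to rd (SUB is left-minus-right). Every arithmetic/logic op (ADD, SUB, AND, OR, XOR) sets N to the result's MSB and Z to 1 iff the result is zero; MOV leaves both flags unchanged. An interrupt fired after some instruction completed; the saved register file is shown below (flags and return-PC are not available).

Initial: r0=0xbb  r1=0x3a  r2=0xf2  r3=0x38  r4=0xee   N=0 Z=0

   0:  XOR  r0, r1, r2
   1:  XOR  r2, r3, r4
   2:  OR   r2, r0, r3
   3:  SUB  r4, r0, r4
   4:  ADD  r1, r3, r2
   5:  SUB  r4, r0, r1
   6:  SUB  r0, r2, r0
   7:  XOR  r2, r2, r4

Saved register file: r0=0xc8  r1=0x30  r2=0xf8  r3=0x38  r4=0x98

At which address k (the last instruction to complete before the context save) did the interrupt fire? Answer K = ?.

after  0: r0=0xc8 r1=0x3a r2=0xf2 r3=0x38 r4=0xee  N=1 Z=0
after  1: r0=0xc8 r1=0x3a r2=0xd6 r3=0x38 r4=0xee  N=1 Z=0
after  2: r0=0xc8 r1=0x3a r2=0xf8 r3=0x38 r4=0xee  N=1 Z=0
after  3: r0=0xc8 r1=0x3a r2=0xf8 r3=0x38 r4=0xda  N=1 Z=0
after  4: r0=0xc8 r1=0x30 r2=0xf8 r3=0x38 r4=0xda  N=0 Z=0
after  5: r0=0xc8 r1=0x30 r2=0xf8 r3=0x38 r4=0x98  N=1 Z=0
-- IRQ taken; context saved, return-PC = 6 --

K = 5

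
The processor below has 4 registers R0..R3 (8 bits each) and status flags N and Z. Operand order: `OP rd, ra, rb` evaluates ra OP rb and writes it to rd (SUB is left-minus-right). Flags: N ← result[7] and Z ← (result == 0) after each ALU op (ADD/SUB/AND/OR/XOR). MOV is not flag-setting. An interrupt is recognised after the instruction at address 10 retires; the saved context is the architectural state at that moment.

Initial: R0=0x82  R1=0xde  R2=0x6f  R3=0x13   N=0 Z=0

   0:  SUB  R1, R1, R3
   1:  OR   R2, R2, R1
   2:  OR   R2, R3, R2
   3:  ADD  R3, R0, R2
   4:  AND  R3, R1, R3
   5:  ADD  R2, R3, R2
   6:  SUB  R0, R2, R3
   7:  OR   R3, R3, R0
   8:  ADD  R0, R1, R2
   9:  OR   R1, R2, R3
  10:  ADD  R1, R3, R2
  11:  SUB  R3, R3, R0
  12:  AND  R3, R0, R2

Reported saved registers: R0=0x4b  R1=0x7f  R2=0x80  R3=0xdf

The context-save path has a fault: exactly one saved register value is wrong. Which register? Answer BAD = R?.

BAD = R3

after  0: R0=0x82 R1=0xcb R2=0x6f R3=0x13  N=1 Z=0
after  1: R0=0x82 R1=0xcb R2=0xef R3=0x13  N=1 Z=0
after  2: R0=0x82 R1=0xcb R2=0xff R3=0x13  N=1 Z=0
after  3: R0=0x82 R1=0xcb R2=0xff R3=0x81  N=1 Z=0
after  4: R0=0x82 R1=0xcb R2=0xff R3=0x81  N=1 Z=0
after  5: R0=0x82 R1=0xcb R2=0x80 R3=0x81  N=1 Z=0
after  6: R0=0xff R1=0xcb R2=0x80 R3=0x81  N=1 Z=0
after  7: R0=0xff R1=0xcb R2=0x80 R3=0xff  N=1 Z=0
after  8: R0=0x4b R1=0xcb R2=0x80 R3=0xff  N=0 Z=0
after  9: R0=0x4b R1=0xff R2=0x80 R3=0xff  N=1 Z=0
after 10: R0=0x4b R1=0x7f R2=0x80 R3=0xff  N=0 Z=0
-- IRQ taken; context saved, return-PC = 11 --
mismatch: R3: reported 0xdf vs actual 0xff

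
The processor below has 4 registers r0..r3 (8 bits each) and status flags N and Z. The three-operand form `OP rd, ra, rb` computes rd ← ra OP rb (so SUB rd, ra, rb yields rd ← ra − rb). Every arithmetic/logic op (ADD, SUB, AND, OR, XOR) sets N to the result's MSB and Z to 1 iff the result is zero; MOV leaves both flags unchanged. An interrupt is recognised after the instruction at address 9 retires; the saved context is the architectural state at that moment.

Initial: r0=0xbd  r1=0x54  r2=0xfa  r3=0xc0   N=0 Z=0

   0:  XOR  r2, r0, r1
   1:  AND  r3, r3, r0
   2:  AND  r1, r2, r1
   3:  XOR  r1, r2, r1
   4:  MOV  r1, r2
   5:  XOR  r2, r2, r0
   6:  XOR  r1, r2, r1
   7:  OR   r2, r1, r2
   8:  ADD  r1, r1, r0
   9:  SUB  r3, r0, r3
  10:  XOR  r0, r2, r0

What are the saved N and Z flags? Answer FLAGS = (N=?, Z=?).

FLAGS = (N=0, Z=0)

after  0: r0=0xbd r1=0x54 r2=0xe9 r3=0xc0  N=1 Z=0
after  1: r0=0xbd r1=0x54 r2=0xe9 r3=0x80  N=1 Z=0
after  2: r0=0xbd r1=0x40 r2=0xe9 r3=0x80  N=0 Z=0
after  3: r0=0xbd r1=0xa9 r2=0xe9 r3=0x80  N=1 Z=0
after  4: r0=0xbd r1=0xe9 r2=0xe9 r3=0x80  N=1 Z=0
after  5: r0=0xbd r1=0xe9 r2=0x54 r3=0x80  N=0 Z=0
after  6: r0=0xbd r1=0xbd r2=0x54 r3=0x80  N=1 Z=0
after  7: r0=0xbd r1=0xbd r2=0xfd r3=0x80  N=1 Z=0
after  8: r0=0xbd r1=0x7a r2=0xfd r3=0x80  N=0 Z=0
after  9: r0=0xbd r1=0x7a r2=0xfd r3=0x3d  N=0 Z=0
-- IRQ taken; context saved, return-PC = 10 --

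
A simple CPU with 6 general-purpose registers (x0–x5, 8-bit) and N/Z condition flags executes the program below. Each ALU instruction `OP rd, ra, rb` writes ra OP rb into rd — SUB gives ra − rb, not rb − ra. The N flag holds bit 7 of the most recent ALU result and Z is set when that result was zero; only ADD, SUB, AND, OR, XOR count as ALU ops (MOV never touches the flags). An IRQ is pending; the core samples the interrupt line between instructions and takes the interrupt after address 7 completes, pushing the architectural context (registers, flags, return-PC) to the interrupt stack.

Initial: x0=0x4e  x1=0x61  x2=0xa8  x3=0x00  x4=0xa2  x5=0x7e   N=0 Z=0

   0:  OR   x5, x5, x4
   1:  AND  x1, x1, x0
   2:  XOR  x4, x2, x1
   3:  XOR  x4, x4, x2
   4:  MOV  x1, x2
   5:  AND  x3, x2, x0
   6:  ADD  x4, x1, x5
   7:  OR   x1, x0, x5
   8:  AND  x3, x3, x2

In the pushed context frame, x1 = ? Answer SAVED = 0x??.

SAVED = 0xfe

after  0: x0=0x4e x1=0x61 x2=0xa8 x3=0x00 x4=0xa2 x5=0xfe  N=1 Z=0
after  1: x0=0x4e x1=0x40 x2=0xa8 x3=0x00 x4=0xa2 x5=0xfe  N=0 Z=0
after  2: x0=0x4e x1=0x40 x2=0xa8 x3=0x00 x4=0xe8 x5=0xfe  N=1 Z=0
after  3: x0=0x4e x1=0x40 x2=0xa8 x3=0x00 x4=0x40 x5=0xfe  N=0 Z=0
after  4: x0=0x4e x1=0xa8 x2=0xa8 x3=0x00 x4=0x40 x5=0xfe  N=0 Z=0
after  5: x0=0x4e x1=0xa8 x2=0xa8 x3=0x08 x4=0x40 x5=0xfe  N=0 Z=0
after  6: x0=0x4e x1=0xa8 x2=0xa8 x3=0x08 x4=0xa6 x5=0xfe  N=1 Z=0
after  7: x0=0x4e x1=0xfe x2=0xa8 x3=0x08 x4=0xa6 x5=0xfe  N=1 Z=0
-- IRQ taken; context saved, return-PC = 8 --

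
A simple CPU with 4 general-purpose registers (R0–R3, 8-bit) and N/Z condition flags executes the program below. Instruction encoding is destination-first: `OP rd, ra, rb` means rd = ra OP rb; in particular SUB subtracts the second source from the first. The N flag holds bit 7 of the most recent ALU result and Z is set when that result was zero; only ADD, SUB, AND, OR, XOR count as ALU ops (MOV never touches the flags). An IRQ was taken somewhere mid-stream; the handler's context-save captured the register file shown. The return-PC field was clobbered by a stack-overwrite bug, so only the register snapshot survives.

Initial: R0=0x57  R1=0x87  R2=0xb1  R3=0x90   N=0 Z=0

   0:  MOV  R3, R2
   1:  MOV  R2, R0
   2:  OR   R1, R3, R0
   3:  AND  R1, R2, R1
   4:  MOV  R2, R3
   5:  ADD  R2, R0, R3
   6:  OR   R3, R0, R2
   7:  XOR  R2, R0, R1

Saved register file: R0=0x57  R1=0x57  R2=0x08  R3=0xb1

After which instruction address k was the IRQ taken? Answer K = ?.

K = 5

after  0: R0=0x57 R1=0x87 R2=0xb1 R3=0xb1  N=0 Z=0
after  1: R0=0x57 R1=0x87 R2=0x57 R3=0xb1  N=0 Z=0
after  2: R0=0x57 R1=0xf7 R2=0x57 R3=0xb1  N=1 Z=0
after  3: R0=0x57 R1=0x57 R2=0x57 R3=0xb1  N=0 Z=0
after  4: R0=0x57 R1=0x57 R2=0xb1 R3=0xb1  N=0 Z=0
after  5: R0=0x57 R1=0x57 R2=0x08 R3=0xb1  N=0 Z=0
-- IRQ taken; context saved, return-PC = 6 --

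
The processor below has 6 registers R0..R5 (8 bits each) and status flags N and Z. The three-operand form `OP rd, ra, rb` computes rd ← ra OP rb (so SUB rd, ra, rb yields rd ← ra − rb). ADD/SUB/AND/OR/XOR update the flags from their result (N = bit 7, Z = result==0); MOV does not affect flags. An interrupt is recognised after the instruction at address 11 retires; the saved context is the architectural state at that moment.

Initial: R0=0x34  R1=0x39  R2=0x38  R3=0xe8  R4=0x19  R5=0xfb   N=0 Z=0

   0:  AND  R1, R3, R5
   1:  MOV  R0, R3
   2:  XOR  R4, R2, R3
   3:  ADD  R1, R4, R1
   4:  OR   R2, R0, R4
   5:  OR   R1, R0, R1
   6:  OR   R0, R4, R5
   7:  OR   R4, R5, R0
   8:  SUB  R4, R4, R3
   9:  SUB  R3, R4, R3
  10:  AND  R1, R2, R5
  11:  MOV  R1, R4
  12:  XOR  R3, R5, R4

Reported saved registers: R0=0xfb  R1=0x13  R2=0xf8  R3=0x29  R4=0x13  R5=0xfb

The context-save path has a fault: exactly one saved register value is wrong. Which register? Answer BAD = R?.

after  0: R0=0x34 R1=0xe8 R2=0x38 R3=0xe8 R4=0x19 R5=0xfb  N=1 Z=0
after  1: R0=0xe8 R1=0xe8 R2=0x38 R3=0xe8 R4=0x19 R5=0xfb  N=1 Z=0
after  2: R0=0xe8 R1=0xe8 R2=0x38 R3=0xe8 R4=0xd0 R5=0xfb  N=1 Z=0
after  3: R0=0xe8 R1=0xb8 R2=0x38 R3=0xe8 R4=0xd0 R5=0xfb  N=1 Z=0
after  4: R0=0xe8 R1=0xb8 R2=0xf8 R3=0xe8 R4=0xd0 R5=0xfb  N=1 Z=0
after  5: R0=0xe8 R1=0xf8 R2=0xf8 R3=0xe8 R4=0xd0 R5=0xfb  N=1 Z=0
after  6: R0=0xfb R1=0xf8 R2=0xf8 R3=0xe8 R4=0xd0 R5=0xfb  N=1 Z=0
after  7: R0=0xfb R1=0xf8 R2=0xf8 R3=0xe8 R4=0xfb R5=0xfb  N=1 Z=0
after  8: R0=0xfb R1=0xf8 R2=0xf8 R3=0xe8 R4=0x13 R5=0xfb  N=0 Z=0
after  9: R0=0xfb R1=0xf8 R2=0xf8 R3=0x2b R4=0x13 R5=0xfb  N=0 Z=0
after 10: R0=0xfb R1=0xf8 R2=0xf8 R3=0x2b R4=0x13 R5=0xfb  N=1 Z=0
after 11: R0=0xfb R1=0x13 R2=0xf8 R3=0x2b R4=0x13 R5=0xfb  N=1 Z=0
-- IRQ taken; context saved, return-PC = 12 --
mismatch: R3: reported 0x29 vs actual 0x2b

BAD = R3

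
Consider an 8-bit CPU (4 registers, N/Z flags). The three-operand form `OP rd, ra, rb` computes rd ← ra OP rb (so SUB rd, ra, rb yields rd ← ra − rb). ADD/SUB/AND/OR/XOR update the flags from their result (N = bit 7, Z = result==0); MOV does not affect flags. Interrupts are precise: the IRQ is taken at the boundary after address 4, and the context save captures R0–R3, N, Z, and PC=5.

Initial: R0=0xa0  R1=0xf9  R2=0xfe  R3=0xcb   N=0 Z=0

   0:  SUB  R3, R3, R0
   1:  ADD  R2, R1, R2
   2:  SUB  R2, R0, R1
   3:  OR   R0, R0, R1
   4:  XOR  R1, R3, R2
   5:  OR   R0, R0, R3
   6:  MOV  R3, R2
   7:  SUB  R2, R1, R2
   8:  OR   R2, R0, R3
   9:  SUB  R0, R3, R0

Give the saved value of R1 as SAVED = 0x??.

after  0: R0=0xa0 R1=0xf9 R2=0xfe R3=0x2b  N=0 Z=0
after  1: R0=0xa0 R1=0xf9 R2=0xf7 R3=0x2b  N=1 Z=0
after  2: R0=0xa0 R1=0xf9 R2=0xa7 R3=0x2b  N=1 Z=0
after  3: R0=0xf9 R1=0xf9 R2=0xa7 R3=0x2b  N=1 Z=0
after  4: R0=0xf9 R1=0x8c R2=0xa7 R3=0x2b  N=1 Z=0
-- IRQ taken; context saved, return-PC = 5 --

SAVED = 0x8c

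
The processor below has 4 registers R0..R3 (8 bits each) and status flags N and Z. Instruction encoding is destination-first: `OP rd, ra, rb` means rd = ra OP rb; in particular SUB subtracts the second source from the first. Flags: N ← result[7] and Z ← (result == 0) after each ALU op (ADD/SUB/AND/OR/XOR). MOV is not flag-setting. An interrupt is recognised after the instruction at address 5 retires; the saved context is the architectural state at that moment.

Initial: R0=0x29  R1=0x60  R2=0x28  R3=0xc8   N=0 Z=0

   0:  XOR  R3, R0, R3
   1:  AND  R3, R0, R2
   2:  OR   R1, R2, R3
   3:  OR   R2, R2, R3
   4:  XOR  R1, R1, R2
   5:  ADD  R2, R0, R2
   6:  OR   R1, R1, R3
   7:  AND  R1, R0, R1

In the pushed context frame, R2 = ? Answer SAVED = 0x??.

SAVED = 0x51

after  0: R0=0x29 R1=0x60 R2=0x28 R3=0xe1  N=1 Z=0
after  1: R0=0x29 R1=0x60 R2=0x28 R3=0x28  N=0 Z=0
after  2: R0=0x29 R1=0x28 R2=0x28 R3=0x28  N=0 Z=0
after  3: R0=0x29 R1=0x28 R2=0x28 R3=0x28  N=0 Z=0
after  4: R0=0x29 R1=0x00 R2=0x28 R3=0x28  N=0 Z=1
after  5: R0=0x29 R1=0x00 R2=0x51 R3=0x28  N=0 Z=0
-- IRQ taken; context saved, return-PC = 6 --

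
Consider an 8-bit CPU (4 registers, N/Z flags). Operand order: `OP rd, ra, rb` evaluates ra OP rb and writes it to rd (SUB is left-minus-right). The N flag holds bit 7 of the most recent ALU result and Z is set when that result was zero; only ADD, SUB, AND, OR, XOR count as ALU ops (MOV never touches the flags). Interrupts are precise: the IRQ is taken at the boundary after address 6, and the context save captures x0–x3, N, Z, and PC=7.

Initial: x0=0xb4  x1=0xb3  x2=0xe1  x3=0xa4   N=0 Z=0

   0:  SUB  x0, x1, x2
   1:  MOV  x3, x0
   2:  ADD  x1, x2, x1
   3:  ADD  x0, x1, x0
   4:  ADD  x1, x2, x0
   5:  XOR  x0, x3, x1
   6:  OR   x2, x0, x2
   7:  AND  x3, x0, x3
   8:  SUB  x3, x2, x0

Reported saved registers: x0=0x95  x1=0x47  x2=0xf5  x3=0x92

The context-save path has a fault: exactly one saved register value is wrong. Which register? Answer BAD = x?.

BAD = x3

after  0: x0=0xd2 x1=0xb3 x2=0xe1 x3=0xa4  N=1 Z=0
after  1: x0=0xd2 x1=0xb3 x2=0xe1 x3=0xd2  N=1 Z=0
after  2: x0=0xd2 x1=0x94 x2=0xe1 x3=0xd2  N=1 Z=0
after  3: x0=0x66 x1=0x94 x2=0xe1 x3=0xd2  N=0 Z=0
after  4: x0=0x66 x1=0x47 x2=0xe1 x3=0xd2  N=0 Z=0
after  5: x0=0x95 x1=0x47 x2=0xe1 x3=0xd2  N=1 Z=0
after  6: x0=0x95 x1=0x47 x2=0xf5 x3=0xd2  N=1 Z=0
-- IRQ taken; context saved, return-PC = 7 --
mismatch: x3: reported 0x92 vs actual 0xd2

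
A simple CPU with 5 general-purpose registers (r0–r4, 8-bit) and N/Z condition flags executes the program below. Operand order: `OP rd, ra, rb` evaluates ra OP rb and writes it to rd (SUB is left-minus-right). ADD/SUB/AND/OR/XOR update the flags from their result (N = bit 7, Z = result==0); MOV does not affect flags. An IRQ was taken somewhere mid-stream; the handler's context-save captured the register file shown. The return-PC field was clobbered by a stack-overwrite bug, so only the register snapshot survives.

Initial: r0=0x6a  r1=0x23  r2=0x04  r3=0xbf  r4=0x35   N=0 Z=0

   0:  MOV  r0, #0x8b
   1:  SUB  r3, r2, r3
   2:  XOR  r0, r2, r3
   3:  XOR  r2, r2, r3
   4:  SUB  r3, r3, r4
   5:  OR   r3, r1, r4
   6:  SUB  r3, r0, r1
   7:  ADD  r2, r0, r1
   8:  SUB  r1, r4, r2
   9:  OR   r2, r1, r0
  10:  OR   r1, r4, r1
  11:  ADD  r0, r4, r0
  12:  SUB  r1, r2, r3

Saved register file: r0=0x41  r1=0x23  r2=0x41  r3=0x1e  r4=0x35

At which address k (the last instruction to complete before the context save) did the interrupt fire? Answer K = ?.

after  0: r0=0x8b r1=0x23 r2=0x04 r3=0xbf r4=0x35  N=0 Z=0
after  1: r0=0x8b r1=0x23 r2=0x04 r3=0x45 r4=0x35  N=0 Z=0
after  2: r0=0x41 r1=0x23 r2=0x04 r3=0x45 r4=0x35  N=0 Z=0
after  3: r0=0x41 r1=0x23 r2=0x41 r3=0x45 r4=0x35  N=0 Z=0
after  4: r0=0x41 r1=0x23 r2=0x41 r3=0x10 r4=0x35  N=0 Z=0
after  5: r0=0x41 r1=0x23 r2=0x41 r3=0x37 r4=0x35  N=0 Z=0
after  6: r0=0x41 r1=0x23 r2=0x41 r3=0x1e r4=0x35  N=0 Z=0
-- IRQ taken; context saved, return-PC = 7 --

K = 6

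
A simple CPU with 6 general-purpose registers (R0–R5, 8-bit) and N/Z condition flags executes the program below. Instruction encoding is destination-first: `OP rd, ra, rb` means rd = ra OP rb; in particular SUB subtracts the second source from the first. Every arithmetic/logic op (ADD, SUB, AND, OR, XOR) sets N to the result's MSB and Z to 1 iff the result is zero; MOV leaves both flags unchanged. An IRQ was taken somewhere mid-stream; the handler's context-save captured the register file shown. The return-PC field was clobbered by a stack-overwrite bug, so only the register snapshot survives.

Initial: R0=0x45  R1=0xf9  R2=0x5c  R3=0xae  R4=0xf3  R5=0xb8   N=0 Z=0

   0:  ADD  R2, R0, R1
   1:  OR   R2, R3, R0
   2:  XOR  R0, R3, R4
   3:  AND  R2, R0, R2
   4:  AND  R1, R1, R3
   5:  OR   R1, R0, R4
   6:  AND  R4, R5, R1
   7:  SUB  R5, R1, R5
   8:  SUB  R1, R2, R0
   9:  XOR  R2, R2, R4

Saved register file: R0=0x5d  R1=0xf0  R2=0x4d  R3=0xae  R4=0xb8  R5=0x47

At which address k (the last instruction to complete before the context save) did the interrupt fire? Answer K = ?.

after  0: R0=0x45 R1=0xf9 R2=0x3e R3=0xae R4=0xf3 R5=0xb8  N=0 Z=0
after  1: R0=0x45 R1=0xf9 R2=0xef R3=0xae R4=0xf3 R5=0xb8  N=1 Z=0
after  2: R0=0x5d R1=0xf9 R2=0xef R3=0xae R4=0xf3 R5=0xb8  N=0 Z=0
after  3: R0=0x5d R1=0xf9 R2=0x4d R3=0xae R4=0xf3 R5=0xb8  N=0 Z=0
after  4: R0=0x5d R1=0xa8 R2=0x4d R3=0xae R4=0xf3 R5=0xb8  N=1 Z=0
after  5: R0=0x5d R1=0xff R2=0x4d R3=0xae R4=0xf3 R5=0xb8  N=1 Z=0
after  6: R0=0x5d R1=0xff R2=0x4d R3=0xae R4=0xb8 R5=0xb8  N=1 Z=0
after  7: R0=0x5d R1=0xff R2=0x4d R3=0xae R4=0xb8 R5=0x47  N=0 Z=0
after  8: R0=0x5d R1=0xf0 R2=0x4d R3=0xae R4=0xb8 R5=0x47  N=1 Z=0
-- IRQ taken; context saved, return-PC = 9 --

K = 8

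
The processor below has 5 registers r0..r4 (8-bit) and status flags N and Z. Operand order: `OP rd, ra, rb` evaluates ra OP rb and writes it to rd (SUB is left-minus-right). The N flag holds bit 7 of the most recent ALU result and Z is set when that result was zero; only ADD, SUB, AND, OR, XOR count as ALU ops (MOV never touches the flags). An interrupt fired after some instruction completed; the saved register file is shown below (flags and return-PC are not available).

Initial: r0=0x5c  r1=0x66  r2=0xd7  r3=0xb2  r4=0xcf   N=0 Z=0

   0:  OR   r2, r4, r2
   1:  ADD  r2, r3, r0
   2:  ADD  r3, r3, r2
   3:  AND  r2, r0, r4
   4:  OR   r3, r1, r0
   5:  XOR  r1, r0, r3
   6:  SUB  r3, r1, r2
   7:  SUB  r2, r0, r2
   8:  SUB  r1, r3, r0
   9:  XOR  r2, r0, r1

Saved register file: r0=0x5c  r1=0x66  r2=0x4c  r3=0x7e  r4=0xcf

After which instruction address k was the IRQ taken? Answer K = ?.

K = 4

after  0: r0=0x5c r1=0x66 r2=0xdf r3=0xb2 r4=0xcf  N=1 Z=0
after  1: r0=0x5c r1=0x66 r2=0x0e r3=0xb2 r4=0xcf  N=0 Z=0
after  2: r0=0x5c r1=0x66 r2=0x0e r3=0xc0 r4=0xcf  N=1 Z=0
after  3: r0=0x5c r1=0x66 r2=0x4c r3=0xc0 r4=0xcf  N=0 Z=0
after  4: r0=0x5c r1=0x66 r2=0x4c r3=0x7e r4=0xcf  N=0 Z=0
-- IRQ taken; context saved, return-PC = 5 --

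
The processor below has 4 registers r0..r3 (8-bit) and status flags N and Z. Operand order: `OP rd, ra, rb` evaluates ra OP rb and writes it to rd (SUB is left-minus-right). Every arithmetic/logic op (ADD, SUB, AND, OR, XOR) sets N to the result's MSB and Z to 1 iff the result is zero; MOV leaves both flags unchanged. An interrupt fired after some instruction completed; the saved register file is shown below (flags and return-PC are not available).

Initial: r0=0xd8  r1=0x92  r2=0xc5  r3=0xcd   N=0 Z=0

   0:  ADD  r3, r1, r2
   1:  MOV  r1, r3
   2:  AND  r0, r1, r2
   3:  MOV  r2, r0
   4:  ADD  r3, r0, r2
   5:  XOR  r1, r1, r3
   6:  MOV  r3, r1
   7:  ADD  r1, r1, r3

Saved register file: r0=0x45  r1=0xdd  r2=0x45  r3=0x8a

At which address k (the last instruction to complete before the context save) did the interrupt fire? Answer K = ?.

after  0: r0=0xd8 r1=0x92 r2=0xc5 r3=0x57  N=0 Z=0
after  1: r0=0xd8 r1=0x57 r2=0xc5 r3=0x57  N=0 Z=0
after  2: r0=0x45 r1=0x57 r2=0xc5 r3=0x57  N=0 Z=0
after  3: r0=0x45 r1=0x57 r2=0x45 r3=0x57  N=0 Z=0
after  4: r0=0x45 r1=0x57 r2=0x45 r3=0x8a  N=1 Z=0
after  5: r0=0x45 r1=0xdd r2=0x45 r3=0x8a  N=1 Z=0
-- IRQ taken; context saved, return-PC = 6 --

K = 5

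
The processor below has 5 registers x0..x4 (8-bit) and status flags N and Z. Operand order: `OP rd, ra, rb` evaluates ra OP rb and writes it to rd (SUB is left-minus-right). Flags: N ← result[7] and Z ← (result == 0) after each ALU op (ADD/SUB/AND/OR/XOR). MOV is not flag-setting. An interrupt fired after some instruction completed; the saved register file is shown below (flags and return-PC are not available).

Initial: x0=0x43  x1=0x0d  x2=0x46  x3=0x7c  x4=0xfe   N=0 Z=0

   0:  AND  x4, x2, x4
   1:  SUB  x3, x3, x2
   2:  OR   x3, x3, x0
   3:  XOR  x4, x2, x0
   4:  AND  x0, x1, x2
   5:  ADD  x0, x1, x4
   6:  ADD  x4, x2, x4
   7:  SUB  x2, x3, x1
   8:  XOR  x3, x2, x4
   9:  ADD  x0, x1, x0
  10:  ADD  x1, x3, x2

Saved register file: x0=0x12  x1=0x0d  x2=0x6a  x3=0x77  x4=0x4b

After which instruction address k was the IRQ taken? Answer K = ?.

after  0: x0=0x43 x1=0x0d x2=0x46 x3=0x7c x4=0x46  N=0 Z=0
after  1: x0=0x43 x1=0x0d x2=0x46 x3=0x36 x4=0x46  N=0 Z=0
after  2: x0=0x43 x1=0x0d x2=0x46 x3=0x77 x4=0x46  N=0 Z=0
after  3: x0=0x43 x1=0x0d x2=0x46 x3=0x77 x4=0x05  N=0 Z=0
after  4: x0=0x04 x1=0x0d x2=0x46 x3=0x77 x4=0x05  N=0 Z=0
after  5: x0=0x12 x1=0x0d x2=0x46 x3=0x77 x4=0x05  N=0 Z=0
after  6: x0=0x12 x1=0x0d x2=0x46 x3=0x77 x4=0x4b  N=0 Z=0
after  7: x0=0x12 x1=0x0d x2=0x6a x3=0x77 x4=0x4b  N=0 Z=0
-- IRQ taken; context saved, return-PC = 8 --

K = 7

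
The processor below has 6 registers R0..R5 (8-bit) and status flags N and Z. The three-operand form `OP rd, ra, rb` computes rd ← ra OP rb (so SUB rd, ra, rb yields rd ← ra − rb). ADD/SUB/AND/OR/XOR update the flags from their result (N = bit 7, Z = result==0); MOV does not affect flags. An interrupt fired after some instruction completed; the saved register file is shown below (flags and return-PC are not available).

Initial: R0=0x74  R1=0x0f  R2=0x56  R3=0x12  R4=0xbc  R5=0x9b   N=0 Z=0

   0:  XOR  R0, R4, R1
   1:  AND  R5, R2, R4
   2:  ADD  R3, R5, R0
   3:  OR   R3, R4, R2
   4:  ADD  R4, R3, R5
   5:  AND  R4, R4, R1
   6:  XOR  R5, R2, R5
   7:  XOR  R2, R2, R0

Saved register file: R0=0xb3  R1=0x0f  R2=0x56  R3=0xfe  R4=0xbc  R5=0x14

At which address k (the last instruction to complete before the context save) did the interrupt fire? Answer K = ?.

after  0: R0=0xb3 R1=0x0f R2=0x56 R3=0x12 R4=0xbc R5=0x9b  N=1 Z=0
after  1: R0=0xb3 R1=0x0f R2=0x56 R3=0x12 R4=0xbc R5=0x14  N=0 Z=0
after  2: R0=0xb3 R1=0x0f R2=0x56 R3=0xc7 R4=0xbc R5=0x14  N=1 Z=0
after  3: R0=0xb3 R1=0x0f R2=0x56 R3=0xfe R4=0xbc R5=0x14  N=1 Z=0
-- IRQ taken; context saved, return-PC = 4 --

K = 3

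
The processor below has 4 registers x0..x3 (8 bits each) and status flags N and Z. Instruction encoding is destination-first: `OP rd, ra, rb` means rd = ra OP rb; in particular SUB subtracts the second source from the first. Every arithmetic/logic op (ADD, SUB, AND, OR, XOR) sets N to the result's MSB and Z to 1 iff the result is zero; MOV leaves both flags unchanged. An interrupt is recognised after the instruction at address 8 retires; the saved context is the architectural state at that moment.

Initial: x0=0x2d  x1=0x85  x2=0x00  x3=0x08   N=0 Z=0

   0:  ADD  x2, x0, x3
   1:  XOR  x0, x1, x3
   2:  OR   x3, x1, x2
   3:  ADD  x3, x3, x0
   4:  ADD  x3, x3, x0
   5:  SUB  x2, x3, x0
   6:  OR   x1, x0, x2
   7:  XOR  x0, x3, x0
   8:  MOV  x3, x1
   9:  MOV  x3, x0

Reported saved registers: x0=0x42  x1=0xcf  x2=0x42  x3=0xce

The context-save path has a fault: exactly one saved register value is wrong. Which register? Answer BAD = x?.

BAD = x3

after  0: x0=0x2d x1=0x85 x2=0x35 x3=0x08  N=0 Z=0
after  1: x0=0x8d x1=0x85 x2=0x35 x3=0x08  N=1 Z=0
after  2: x0=0x8d x1=0x85 x2=0x35 x3=0xb5  N=1 Z=0
after  3: x0=0x8d x1=0x85 x2=0x35 x3=0x42  N=0 Z=0
after  4: x0=0x8d x1=0x85 x2=0x35 x3=0xcf  N=1 Z=0
after  5: x0=0x8d x1=0x85 x2=0x42 x3=0xcf  N=0 Z=0
after  6: x0=0x8d x1=0xcf x2=0x42 x3=0xcf  N=1 Z=0
after  7: x0=0x42 x1=0xcf x2=0x42 x3=0xcf  N=0 Z=0
after  8: x0=0x42 x1=0xcf x2=0x42 x3=0xcf  N=0 Z=0
-- IRQ taken; context saved, return-PC = 9 --
mismatch: x3: reported 0xce vs actual 0xcf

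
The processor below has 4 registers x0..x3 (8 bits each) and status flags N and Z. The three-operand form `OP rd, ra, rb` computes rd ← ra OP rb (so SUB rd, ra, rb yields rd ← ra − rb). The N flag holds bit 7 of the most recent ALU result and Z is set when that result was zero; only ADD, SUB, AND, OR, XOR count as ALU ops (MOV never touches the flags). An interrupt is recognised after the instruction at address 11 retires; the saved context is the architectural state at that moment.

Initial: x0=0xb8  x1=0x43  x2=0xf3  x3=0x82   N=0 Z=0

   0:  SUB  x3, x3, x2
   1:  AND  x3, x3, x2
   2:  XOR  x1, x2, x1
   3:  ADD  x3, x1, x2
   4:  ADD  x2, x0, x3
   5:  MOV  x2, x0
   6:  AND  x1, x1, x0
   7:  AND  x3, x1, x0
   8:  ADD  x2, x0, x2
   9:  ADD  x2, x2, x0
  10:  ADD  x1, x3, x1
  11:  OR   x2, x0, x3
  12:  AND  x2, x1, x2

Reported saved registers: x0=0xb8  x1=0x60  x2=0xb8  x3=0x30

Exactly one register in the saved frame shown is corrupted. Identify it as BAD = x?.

BAD = x3

after  0: x0=0xb8 x1=0x43 x2=0xf3 x3=0x8f  N=1 Z=0
after  1: x0=0xb8 x1=0x43 x2=0xf3 x3=0x83  N=1 Z=0
after  2: x0=0xb8 x1=0xb0 x2=0xf3 x3=0x83  N=1 Z=0
after  3: x0=0xb8 x1=0xb0 x2=0xf3 x3=0xa3  N=1 Z=0
after  4: x0=0xb8 x1=0xb0 x2=0x5b x3=0xa3  N=0 Z=0
after  5: x0=0xb8 x1=0xb0 x2=0xb8 x3=0xa3  N=0 Z=0
after  6: x0=0xb8 x1=0xb0 x2=0xb8 x3=0xa3  N=1 Z=0
after  7: x0=0xb8 x1=0xb0 x2=0xb8 x3=0xb0  N=1 Z=0
after  8: x0=0xb8 x1=0xb0 x2=0x70 x3=0xb0  N=0 Z=0
after  9: x0=0xb8 x1=0xb0 x2=0x28 x3=0xb0  N=0 Z=0
after 10: x0=0xb8 x1=0x60 x2=0x28 x3=0xb0  N=0 Z=0
after 11: x0=0xb8 x1=0x60 x2=0xb8 x3=0xb0  N=1 Z=0
-- IRQ taken; context saved, return-PC = 12 --
mismatch: x3: reported 0x30 vs actual 0xb0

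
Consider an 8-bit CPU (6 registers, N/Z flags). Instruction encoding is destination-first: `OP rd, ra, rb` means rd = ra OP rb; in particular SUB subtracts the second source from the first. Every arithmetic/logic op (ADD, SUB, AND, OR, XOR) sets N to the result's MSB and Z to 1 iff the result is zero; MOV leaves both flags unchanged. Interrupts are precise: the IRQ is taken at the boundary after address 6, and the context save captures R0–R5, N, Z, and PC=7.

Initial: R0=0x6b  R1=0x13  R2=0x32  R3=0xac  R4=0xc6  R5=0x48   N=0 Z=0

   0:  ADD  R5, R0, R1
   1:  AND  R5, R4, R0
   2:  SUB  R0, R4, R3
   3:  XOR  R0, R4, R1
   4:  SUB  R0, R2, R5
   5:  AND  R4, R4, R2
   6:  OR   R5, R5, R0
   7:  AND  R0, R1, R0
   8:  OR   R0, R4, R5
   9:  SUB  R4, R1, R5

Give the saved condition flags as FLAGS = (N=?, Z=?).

after  0: R0=0x6b R1=0x13 R2=0x32 R3=0xac R4=0xc6 R5=0x7e  N=0 Z=0
after  1: R0=0x6b R1=0x13 R2=0x32 R3=0xac R4=0xc6 R5=0x42  N=0 Z=0
after  2: R0=0x1a R1=0x13 R2=0x32 R3=0xac R4=0xc6 R5=0x42  N=0 Z=0
after  3: R0=0xd5 R1=0x13 R2=0x32 R3=0xac R4=0xc6 R5=0x42  N=1 Z=0
after  4: R0=0xf0 R1=0x13 R2=0x32 R3=0xac R4=0xc6 R5=0x42  N=1 Z=0
after  5: R0=0xf0 R1=0x13 R2=0x32 R3=0xac R4=0x02 R5=0x42  N=0 Z=0
after  6: R0=0xf0 R1=0x13 R2=0x32 R3=0xac R4=0x02 R5=0xf2  N=1 Z=0
-- IRQ taken; context saved, return-PC = 7 --

FLAGS = (N=1, Z=0)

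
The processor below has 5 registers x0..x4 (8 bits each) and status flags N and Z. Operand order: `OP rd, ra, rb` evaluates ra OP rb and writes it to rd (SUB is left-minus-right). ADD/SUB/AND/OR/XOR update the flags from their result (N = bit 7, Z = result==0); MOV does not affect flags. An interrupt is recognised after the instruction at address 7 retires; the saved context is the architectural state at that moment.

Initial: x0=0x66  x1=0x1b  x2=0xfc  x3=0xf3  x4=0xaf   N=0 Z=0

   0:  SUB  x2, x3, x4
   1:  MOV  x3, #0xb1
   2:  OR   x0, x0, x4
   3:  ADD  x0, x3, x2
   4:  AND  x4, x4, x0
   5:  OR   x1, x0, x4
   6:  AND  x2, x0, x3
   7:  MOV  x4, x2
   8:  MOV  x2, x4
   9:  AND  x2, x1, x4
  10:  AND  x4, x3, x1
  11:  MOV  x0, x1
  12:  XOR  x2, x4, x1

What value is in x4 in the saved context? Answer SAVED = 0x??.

after  0: x0=0x66 x1=0x1b x2=0x44 x3=0xf3 x4=0xaf  N=0 Z=0
after  1: x0=0x66 x1=0x1b x2=0x44 x3=0xb1 x4=0xaf  N=0 Z=0
after  2: x0=0xef x1=0x1b x2=0x44 x3=0xb1 x4=0xaf  N=1 Z=0
after  3: x0=0xf5 x1=0x1b x2=0x44 x3=0xb1 x4=0xaf  N=1 Z=0
after  4: x0=0xf5 x1=0x1b x2=0x44 x3=0xb1 x4=0xa5  N=1 Z=0
after  5: x0=0xf5 x1=0xf5 x2=0x44 x3=0xb1 x4=0xa5  N=1 Z=0
after  6: x0=0xf5 x1=0xf5 x2=0xb1 x3=0xb1 x4=0xa5  N=1 Z=0
after  7: x0=0xf5 x1=0xf5 x2=0xb1 x3=0xb1 x4=0xb1  N=1 Z=0
-- IRQ taken; context saved, return-PC = 8 --

SAVED = 0xb1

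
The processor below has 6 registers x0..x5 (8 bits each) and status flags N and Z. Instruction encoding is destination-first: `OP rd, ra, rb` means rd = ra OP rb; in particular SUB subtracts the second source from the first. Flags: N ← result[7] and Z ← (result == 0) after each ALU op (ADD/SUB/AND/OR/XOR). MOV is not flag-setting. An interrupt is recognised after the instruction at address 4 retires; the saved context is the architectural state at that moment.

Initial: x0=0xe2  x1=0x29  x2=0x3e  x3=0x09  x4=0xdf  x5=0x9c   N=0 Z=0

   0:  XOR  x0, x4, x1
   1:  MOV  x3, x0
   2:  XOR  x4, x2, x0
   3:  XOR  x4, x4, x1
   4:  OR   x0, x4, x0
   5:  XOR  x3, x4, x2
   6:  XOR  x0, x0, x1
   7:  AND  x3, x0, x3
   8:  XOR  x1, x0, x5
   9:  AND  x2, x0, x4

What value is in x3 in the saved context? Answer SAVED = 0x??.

after  0: x0=0xf6 x1=0x29 x2=0x3e x3=0x09 x4=0xdf x5=0x9c  N=1 Z=0
after  1: x0=0xf6 x1=0x29 x2=0x3e x3=0xf6 x4=0xdf x5=0x9c  N=1 Z=0
after  2: x0=0xf6 x1=0x29 x2=0x3e x3=0xf6 x4=0xc8 x5=0x9c  N=1 Z=0
after  3: x0=0xf6 x1=0x29 x2=0x3e x3=0xf6 x4=0xe1 x5=0x9c  N=1 Z=0
after  4: x0=0xf7 x1=0x29 x2=0x3e x3=0xf6 x4=0xe1 x5=0x9c  N=1 Z=0
-- IRQ taken; context saved, return-PC = 5 --

SAVED = 0xf6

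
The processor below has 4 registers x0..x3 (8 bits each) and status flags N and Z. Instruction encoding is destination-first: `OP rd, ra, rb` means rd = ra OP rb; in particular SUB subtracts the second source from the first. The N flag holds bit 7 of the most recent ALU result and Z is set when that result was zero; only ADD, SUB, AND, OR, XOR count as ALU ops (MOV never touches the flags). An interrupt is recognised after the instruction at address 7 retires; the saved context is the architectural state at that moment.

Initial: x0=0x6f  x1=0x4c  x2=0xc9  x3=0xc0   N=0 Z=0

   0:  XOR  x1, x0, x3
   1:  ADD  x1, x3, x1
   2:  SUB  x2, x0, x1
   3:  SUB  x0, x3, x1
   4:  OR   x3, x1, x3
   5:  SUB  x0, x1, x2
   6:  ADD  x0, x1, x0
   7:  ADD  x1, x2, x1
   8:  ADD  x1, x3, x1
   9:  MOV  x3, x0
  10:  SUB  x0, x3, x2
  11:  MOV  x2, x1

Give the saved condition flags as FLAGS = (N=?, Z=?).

FLAGS = (N=0, Z=0)

after  0: x0=0x6f x1=0xaf x2=0xc9 x3=0xc0  N=1 Z=0
after  1: x0=0x6f x1=0x6f x2=0xc9 x3=0xc0  N=0 Z=0
after  2: x0=0x6f x1=0x6f x2=0x00 x3=0xc0  N=0 Z=1
after  3: x0=0x51 x1=0x6f x2=0x00 x3=0xc0  N=0 Z=0
after  4: x0=0x51 x1=0x6f x2=0x00 x3=0xef  N=1 Z=0
after  5: x0=0x6f x1=0x6f x2=0x00 x3=0xef  N=0 Z=0
after  6: x0=0xde x1=0x6f x2=0x00 x3=0xef  N=1 Z=0
after  7: x0=0xde x1=0x6f x2=0x00 x3=0xef  N=0 Z=0
-- IRQ taken; context saved, return-PC = 8 --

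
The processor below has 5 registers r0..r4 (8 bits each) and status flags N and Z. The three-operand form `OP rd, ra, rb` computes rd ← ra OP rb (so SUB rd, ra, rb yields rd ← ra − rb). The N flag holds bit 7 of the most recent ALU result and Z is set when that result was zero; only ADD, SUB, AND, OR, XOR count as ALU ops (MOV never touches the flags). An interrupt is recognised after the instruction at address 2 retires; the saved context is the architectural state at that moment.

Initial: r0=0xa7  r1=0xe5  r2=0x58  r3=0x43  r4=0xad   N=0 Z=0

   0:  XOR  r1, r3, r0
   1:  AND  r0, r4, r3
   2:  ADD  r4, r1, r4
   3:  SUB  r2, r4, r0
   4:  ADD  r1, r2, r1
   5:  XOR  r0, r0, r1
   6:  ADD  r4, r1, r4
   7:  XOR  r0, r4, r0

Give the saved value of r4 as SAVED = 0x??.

after  0: r0=0xa7 r1=0xe4 r2=0x58 r3=0x43 r4=0xad  N=1 Z=0
after  1: r0=0x01 r1=0xe4 r2=0x58 r3=0x43 r4=0xad  N=0 Z=0
after  2: r0=0x01 r1=0xe4 r2=0x58 r3=0x43 r4=0x91  N=1 Z=0
-- IRQ taken; context saved, return-PC = 3 --

SAVED = 0x91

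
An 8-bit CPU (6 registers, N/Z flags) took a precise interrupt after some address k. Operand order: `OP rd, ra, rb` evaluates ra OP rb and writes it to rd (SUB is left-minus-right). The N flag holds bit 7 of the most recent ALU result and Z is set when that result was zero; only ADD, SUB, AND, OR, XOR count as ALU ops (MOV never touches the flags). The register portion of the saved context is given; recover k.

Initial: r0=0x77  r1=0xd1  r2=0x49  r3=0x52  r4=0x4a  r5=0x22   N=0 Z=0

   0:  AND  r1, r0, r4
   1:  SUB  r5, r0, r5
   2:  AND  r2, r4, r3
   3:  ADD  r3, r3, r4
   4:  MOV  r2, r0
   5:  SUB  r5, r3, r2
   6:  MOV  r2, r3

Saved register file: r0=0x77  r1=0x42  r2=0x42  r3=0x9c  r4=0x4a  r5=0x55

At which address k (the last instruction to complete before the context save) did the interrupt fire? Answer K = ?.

K = 3

after  0: r0=0x77 r1=0x42 r2=0x49 r3=0x52 r4=0x4a r5=0x22  N=0 Z=0
after  1: r0=0x77 r1=0x42 r2=0x49 r3=0x52 r4=0x4a r5=0x55  N=0 Z=0
after  2: r0=0x77 r1=0x42 r2=0x42 r3=0x52 r4=0x4a r5=0x55  N=0 Z=0
after  3: r0=0x77 r1=0x42 r2=0x42 r3=0x9c r4=0x4a r5=0x55  N=1 Z=0
-- IRQ taken; context saved, return-PC = 4 --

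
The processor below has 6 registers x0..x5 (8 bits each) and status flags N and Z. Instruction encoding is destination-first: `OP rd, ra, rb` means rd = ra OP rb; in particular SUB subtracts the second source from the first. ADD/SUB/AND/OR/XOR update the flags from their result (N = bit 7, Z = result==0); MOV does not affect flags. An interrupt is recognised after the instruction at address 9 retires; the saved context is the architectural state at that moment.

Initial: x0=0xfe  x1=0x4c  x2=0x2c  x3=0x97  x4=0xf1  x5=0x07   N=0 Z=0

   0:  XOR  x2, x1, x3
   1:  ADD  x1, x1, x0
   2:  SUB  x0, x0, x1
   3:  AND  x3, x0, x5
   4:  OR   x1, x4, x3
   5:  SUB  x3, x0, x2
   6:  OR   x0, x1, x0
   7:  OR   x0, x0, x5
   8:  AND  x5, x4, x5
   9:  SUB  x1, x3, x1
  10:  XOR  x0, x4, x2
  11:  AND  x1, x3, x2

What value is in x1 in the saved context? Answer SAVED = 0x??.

after  0: x0=0xfe x1=0x4c x2=0xdb x3=0x97 x4=0xf1 x5=0x07  N=1 Z=0
after  1: x0=0xfe x1=0x4a x2=0xdb x3=0x97 x4=0xf1 x5=0x07  N=0 Z=0
after  2: x0=0xb4 x1=0x4a x2=0xdb x3=0x97 x4=0xf1 x5=0x07  N=1 Z=0
after  3: x0=0xb4 x1=0x4a x2=0xdb x3=0x04 x4=0xf1 x5=0x07  N=0 Z=0
after  4: x0=0xb4 x1=0xf5 x2=0xdb x3=0x04 x4=0xf1 x5=0x07  N=1 Z=0
after  5: x0=0xb4 x1=0xf5 x2=0xdb x3=0xd9 x4=0xf1 x5=0x07  N=1 Z=0
after  6: x0=0xf5 x1=0xf5 x2=0xdb x3=0xd9 x4=0xf1 x5=0x07  N=1 Z=0
after  7: x0=0xf7 x1=0xf5 x2=0xdb x3=0xd9 x4=0xf1 x5=0x07  N=1 Z=0
after  8: x0=0xf7 x1=0xf5 x2=0xdb x3=0xd9 x4=0xf1 x5=0x01  N=0 Z=0
after  9: x0=0xf7 x1=0xe4 x2=0xdb x3=0xd9 x4=0xf1 x5=0x01  N=1 Z=0
-- IRQ taken; context saved, return-PC = 10 --

SAVED = 0xe4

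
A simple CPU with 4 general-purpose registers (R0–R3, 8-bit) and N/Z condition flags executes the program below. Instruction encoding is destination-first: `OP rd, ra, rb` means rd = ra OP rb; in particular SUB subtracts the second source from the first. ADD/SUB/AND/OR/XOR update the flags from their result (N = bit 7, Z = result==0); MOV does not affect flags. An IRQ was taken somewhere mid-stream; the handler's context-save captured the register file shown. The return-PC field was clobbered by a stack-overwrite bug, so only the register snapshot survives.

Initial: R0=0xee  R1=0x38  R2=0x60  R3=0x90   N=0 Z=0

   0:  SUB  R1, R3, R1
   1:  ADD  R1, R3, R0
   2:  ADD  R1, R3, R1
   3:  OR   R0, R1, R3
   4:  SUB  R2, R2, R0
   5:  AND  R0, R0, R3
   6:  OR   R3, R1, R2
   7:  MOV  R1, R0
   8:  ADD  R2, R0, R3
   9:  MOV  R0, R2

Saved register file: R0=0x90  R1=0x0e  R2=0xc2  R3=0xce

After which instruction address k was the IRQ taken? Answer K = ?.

after  0: R0=0xee R1=0x58 R2=0x60 R3=0x90  N=0 Z=0
after  1: R0=0xee R1=0x7e R2=0x60 R3=0x90  N=0 Z=0
after  2: R0=0xee R1=0x0e R2=0x60 R3=0x90  N=0 Z=0
after  3: R0=0x9e R1=0x0e R2=0x60 R3=0x90  N=1 Z=0
after  4: R0=0x9e R1=0x0e R2=0xc2 R3=0x90  N=1 Z=0
after  5: R0=0x90 R1=0x0e R2=0xc2 R3=0x90  N=1 Z=0
after  6: R0=0x90 R1=0x0e R2=0xc2 R3=0xce  N=1 Z=0
-- IRQ taken; context saved, return-PC = 7 --

K = 6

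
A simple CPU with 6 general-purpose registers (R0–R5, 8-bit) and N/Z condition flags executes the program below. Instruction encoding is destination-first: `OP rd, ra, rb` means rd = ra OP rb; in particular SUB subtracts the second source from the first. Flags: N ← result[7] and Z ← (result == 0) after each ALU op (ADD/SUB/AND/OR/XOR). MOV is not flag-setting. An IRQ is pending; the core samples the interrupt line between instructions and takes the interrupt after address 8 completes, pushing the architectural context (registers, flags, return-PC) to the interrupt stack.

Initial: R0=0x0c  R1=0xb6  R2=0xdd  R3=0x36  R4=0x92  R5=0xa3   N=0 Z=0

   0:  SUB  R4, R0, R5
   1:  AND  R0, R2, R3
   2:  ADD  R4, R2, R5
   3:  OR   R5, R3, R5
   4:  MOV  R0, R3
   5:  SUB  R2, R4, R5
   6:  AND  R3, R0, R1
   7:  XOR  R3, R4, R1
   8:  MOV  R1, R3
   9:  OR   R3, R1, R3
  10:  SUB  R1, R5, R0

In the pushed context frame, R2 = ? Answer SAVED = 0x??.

SAVED = 0xc9

after  0: R0=0x0c R1=0xb6 R2=0xdd R3=0x36 R4=0x69 R5=0xa3  N=0 Z=0
after  1: R0=0x14 R1=0xb6 R2=0xdd R3=0x36 R4=0x69 R5=0xa3  N=0 Z=0
after  2: R0=0x14 R1=0xb6 R2=0xdd R3=0x36 R4=0x80 R5=0xa3  N=1 Z=0
after  3: R0=0x14 R1=0xb6 R2=0xdd R3=0x36 R4=0x80 R5=0xb7  N=1 Z=0
after  4: R0=0x36 R1=0xb6 R2=0xdd R3=0x36 R4=0x80 R5=0xb7  N=1 Z=0
after  5: R0=0x36 R1=0xb6 R2=0xc9 R3=0x36 R4=0x80 R5=0xb7  N=1 Z=0
after  6: R0=0x36 R1=0xb6 R2=0xc9 R3=0x36 R4=0x80 R5=0xb7  N=0 Z=0
after  7: R0=0x36 R1=0xb6 R2=0xc9 R3=0x36 R4=0x80 R5=0xb7  N=0 Z=0
after  8: R0=0x36 R1=0x36 R2=0xc9 R3=0x36 R4=0x80 R5=0xb7  N=0 Z=0
-- IRQ taken; context saved, return-PC = 9 --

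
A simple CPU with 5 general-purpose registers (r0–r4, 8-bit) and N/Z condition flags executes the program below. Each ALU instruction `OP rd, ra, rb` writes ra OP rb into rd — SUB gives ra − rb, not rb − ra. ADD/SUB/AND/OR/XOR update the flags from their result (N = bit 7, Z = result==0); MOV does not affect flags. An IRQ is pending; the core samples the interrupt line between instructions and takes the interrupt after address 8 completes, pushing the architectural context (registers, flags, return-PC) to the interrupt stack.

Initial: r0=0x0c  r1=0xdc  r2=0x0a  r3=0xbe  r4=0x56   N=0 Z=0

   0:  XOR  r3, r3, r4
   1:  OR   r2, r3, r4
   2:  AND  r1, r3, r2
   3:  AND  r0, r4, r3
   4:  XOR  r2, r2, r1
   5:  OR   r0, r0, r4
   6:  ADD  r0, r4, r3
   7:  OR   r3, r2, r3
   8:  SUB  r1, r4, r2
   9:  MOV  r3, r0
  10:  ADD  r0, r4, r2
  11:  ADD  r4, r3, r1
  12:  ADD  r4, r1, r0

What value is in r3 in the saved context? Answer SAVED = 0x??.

SAVED = 0xfe

after  0: r0=0x0c r1=0xdc r2=0x0a r3=0xe8 r4=0x56  N=1 Z=0
after  1: r0=0x0c r1=0xdc r2=0xfe r3=0xe8 r4=0x56  N=1 Z=0
after  2: r0=0x0c r1=0xe8 r2=0xfe r3=0xe8 r4=0x56  N=1 Z=0
after  3: r0=0x40 r1=0xe8 r2=0xfe r3=0xe8 r4=0x56  N=0 Z=0
after  4: r0=0x40 r1=0xe8 r2=0x16 r3=0xe8 r4=0x56  N=0 Z=0
after  5: r0=0x56 r1=0xe8 r2=0x16 r3=0xe8 r4=0x56  N=0 Z=0
after  6: r0=0x3e r1=0xe8 r2=0x16 r3=0xe8 r4=0x56  N=0 Z=0
after  7: r0=0x3e r1=0xe8 r2=0x16 r3=0xfe r4=0x56  N=1 Z=0
after  8: r0=0x3e r1=0x40 r2=0x16 r3=0xfe r4=0x56  N=0 Z=0
-- IRQ taken; context saved, return-PC = 9 --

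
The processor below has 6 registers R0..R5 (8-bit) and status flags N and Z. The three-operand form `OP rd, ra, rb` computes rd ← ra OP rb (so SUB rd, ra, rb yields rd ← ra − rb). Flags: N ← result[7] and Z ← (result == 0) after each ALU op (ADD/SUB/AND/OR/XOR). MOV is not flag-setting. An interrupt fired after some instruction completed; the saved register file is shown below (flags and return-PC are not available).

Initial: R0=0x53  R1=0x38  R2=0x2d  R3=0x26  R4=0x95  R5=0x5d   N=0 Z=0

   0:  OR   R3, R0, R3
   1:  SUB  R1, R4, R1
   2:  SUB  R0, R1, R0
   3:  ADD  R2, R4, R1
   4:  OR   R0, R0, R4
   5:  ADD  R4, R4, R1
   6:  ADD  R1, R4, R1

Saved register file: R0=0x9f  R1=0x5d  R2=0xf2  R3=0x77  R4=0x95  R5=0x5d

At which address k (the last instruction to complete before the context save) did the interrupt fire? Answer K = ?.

after  0: R0=0x53 R1=0x38 R2=0x2d R3=0x77 R4=0x95 R5=0x5d  N=0 Z=0
after  1: R0=0x53 R1=0x5d R2=0x2d R3=0x77 R4=0x95 R5=0x5d  N=0 Z=0
after  2: R0=0x0a R1=0x5d R2=0x2d R3=0x77 R4=0x95 R5=0x5d  N=0 Z=0
after  3: R0=0x0a R1=0x5d R2=0xf2 R3=0x77 R4=0x95 R5=0x5d  N=1 Z=0
after  4: R0=0x9f R1=0x5d R2=0xf2 R3=0x77 R4=0x95 R5=0x5d  N=1 Z=0
-- IRQ taken; context saved, return-PC = 5 --

K = 4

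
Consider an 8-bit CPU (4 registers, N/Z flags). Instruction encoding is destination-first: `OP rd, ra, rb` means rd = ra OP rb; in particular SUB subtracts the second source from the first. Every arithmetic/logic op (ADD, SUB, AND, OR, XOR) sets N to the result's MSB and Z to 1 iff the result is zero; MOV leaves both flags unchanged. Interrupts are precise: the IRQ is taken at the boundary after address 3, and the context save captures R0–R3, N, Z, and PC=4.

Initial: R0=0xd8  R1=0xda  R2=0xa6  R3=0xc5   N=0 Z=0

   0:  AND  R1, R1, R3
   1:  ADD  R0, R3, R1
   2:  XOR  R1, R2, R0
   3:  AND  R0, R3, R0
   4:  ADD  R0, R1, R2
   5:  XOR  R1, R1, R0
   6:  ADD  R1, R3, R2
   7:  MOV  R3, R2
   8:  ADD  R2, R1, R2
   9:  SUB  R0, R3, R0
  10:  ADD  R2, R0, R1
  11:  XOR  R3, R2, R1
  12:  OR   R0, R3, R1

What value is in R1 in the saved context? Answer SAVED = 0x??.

SAVED = 0x23

after  0: R0=0xd8 R1=0xc0 R2=0xa6 R3=0xc5  N=1 Z=0
after  1: R0=0x85 R1=0xc0 R2=0xa6 R3=0xc5  N=1 Z=0
after  2: R0=0x85 R1=0x23 R2=0xa6 R3=0xc5  N=0 Z=0
after  3: R0=0x85 R1=0x23 R2=0xa6 R3=0xc5  N=1 Z=0
-- IRQ taken; context saved, return-PC = 4 --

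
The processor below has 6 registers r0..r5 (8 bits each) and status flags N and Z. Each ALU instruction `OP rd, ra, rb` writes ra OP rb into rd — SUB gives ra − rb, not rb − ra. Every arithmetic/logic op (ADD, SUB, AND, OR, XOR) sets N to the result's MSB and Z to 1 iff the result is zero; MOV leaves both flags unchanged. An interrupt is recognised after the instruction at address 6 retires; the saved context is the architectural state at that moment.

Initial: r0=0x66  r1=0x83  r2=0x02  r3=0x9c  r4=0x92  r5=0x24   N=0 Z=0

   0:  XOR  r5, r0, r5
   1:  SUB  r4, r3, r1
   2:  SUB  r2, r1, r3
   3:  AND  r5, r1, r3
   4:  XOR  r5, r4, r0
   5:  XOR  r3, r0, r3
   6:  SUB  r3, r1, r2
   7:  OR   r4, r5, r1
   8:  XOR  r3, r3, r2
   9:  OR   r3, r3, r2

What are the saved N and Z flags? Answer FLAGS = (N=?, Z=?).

FLAGS = (N=1, Z=0)

after  0: r0=0x66 r1=0x83 r2=0x02 r3=0x9c r4=0x92 r5=0x42  N=0 Z=0
after  1: r0=0x66 r1=0x83 r2=0x02 r3=0x9c r4=0x19 r5=0x42  N=0 Z=0
after  2: r0=0x66 r1=0x83 r2=0xe7 r3=0x9c r4=0x19 r5=0x42  N=1 Z=0
after  3: r0=0x66 r1=0x83 r2=0xe7 r3=0x9c r4=0x19 r5=0x80  N=1 Z=0
after  4: r0=0x66 r1=0x83 r2=0xe7 r3=0x9c r4=0x19 r5=0x7f  N=0 Z=0
after  5: r0=0x66 r1=0x83 r2=0xe7 r3=0xfa r4=0x19 r5=0x7f  N=1 Z=0
after  6: r0=0x66 r1=0x83 r2=0xe7 r3=0x9c r4=0x19 r5=0x7f  N=1 Z=0
-- IRQ taken; context saved, return-PC = 7 --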